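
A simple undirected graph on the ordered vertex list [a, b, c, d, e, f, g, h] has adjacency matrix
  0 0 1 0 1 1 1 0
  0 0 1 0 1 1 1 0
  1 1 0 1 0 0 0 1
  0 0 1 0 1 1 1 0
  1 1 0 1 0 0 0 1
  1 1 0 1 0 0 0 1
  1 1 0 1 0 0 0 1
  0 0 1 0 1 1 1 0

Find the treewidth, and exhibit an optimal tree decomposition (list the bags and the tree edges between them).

Treewidth 4.
Bags: B1 = {a, b, d, g, h}  B2 = {a, b, d, f, h}  B3 = {a, b, c, d, h}  B4 = {a, b, d, e, h}
Tree: B1–B2, B2–B3, B3–B4

Every bag has size at most 5, so the width is 5 − 1 = 4 and tw(G) ≤ 4. For the lower bound: the 5 vertex sets {d,g}, {f,h}, {a,c}, {b}, {e} are disjoint, each induces a connected subgraph, and every pair is joined by at least one edge of G. Contracting each set to a single vertex therefore yields K_{5} as a minor, and since treewidth is minor-monotone, tw(G) ≥ tw(K_{5}) = 4. Combining the bounds, tw(G) = 4.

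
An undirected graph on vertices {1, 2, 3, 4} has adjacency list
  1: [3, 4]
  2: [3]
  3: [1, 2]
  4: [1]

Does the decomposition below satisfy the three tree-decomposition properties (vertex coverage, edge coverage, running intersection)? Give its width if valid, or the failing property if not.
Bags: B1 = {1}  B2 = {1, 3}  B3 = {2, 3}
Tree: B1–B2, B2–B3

No — vertex 4 appears in no bag.

A tree decomposition must satisfy three properties: every vertex lies in some bag; for every edge, both endpoints lie together in some bag; and for every vertex, the bags containing it form a connected subtree. Here vertex 4 appears in no bag, so the decomposition is invalid.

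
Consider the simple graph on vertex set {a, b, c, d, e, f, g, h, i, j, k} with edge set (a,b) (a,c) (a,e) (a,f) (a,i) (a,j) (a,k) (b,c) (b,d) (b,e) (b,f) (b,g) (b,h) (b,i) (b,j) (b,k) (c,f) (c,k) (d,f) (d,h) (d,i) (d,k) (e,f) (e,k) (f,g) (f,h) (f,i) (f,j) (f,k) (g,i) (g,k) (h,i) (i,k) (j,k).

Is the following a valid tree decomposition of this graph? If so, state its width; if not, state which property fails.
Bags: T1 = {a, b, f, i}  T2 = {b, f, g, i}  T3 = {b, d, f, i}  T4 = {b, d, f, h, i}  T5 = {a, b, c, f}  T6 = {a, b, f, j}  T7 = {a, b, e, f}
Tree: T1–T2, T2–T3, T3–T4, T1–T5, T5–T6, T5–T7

No — vertex k appears in no bag.

A tree decomposition must satisfy three properties: every vertex lies in some bag; for every edge, both endpoints lie together in some bag; and for every vertex, the bags containing it form a connected subtree. Here vertex k appears in no bag, so the decomposition is invalid.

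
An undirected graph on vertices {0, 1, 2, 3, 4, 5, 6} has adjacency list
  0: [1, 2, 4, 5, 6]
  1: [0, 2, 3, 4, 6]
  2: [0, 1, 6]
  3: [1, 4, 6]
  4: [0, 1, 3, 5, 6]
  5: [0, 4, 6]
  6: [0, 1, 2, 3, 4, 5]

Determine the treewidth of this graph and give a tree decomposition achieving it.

Every bag has size at most 4, so the width is 4 − 1 = 3 and tw(G) ≤ 3. For the lower bound, the 4 vertices {0, 1, 2, 6} are pairwise adjacent, and any tree decomposition puts a clique entirely inside one bag — forcing width ≥ 3. Combining the bounds, tw(G) = 3.

Treewidth 3.
Bags: B1 = {0, 1, 2, 6}  B2 = {0, 1, 4, 6}  B3 = {1, 3, 4, 6}  B4 = {0, 4, 5, 6}
Tree: B1–B2, B2–B3, B2–B4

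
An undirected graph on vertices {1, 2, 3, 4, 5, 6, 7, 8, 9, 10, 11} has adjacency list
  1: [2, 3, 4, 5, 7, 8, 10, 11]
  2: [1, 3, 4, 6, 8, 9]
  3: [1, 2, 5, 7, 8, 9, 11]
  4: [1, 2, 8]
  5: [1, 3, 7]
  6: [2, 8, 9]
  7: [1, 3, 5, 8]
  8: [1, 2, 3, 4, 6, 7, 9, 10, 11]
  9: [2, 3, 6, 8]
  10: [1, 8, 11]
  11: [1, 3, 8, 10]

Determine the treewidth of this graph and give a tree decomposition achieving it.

Every bag has size at most 4, so the width is 4 − 1 = 3 and tw(G) ≤ 3. For the lower bound, the 4 vertices {1, 8, 10, 11} are pairwise adjacent, and any tree decomposition puts a clique entirely inside one bag — forcing width ≥ 3. The upper and lower bounds meet at 3, so that is the treewidth.

Treewidth 3.
One optimal decomposition is:
Bags: B1 = {2, 3, 8, 9}  B2 = {1, 2, 3, 8}  B3 = {1, 3, 8, 11}  B4 = {1, 3, 7, 8}  B5 = {1, 3, 5, 7}  B6 = {2, 6, 8, 9}  B7 = {1, 2, 4, 8}  B8 = {1, 8, 10, 11}
Tree: B1–B2, B2–B3, B2–B4, B4–B5, B1–B6, B2–B7, B3–B8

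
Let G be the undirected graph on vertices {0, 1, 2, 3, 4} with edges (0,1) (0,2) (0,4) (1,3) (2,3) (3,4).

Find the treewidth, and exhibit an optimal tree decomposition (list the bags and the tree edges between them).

The largest bag has 3 vertices, giving width 2; this decomposition certifies tw(G) ≤ 2. For the lower bound, G contains the cycle 1–3–4–0–1, so G is not a forest; only forests have treewidth ≤ 1, hence tw(G) ≥ 2. Therefore the treewidth is 2.

Treewidth 2.
One optimal decomposition is:
Bags: B1 = {0, 1, 3}  B2 = {0, 3, 4}  B3 = {0, 2, 3}
Tree: B1–B2, B2–B3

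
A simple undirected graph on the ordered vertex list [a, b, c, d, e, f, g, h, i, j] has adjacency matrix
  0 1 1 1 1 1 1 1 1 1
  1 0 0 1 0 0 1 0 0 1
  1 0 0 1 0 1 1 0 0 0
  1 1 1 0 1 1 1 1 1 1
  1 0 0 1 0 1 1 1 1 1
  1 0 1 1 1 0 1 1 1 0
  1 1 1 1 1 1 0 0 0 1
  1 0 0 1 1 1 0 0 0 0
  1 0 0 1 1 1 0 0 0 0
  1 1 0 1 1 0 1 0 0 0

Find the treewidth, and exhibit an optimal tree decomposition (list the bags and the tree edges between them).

Each bag holds 5 vertices, so the decomposition has width 4, which upper-bounds the treewidth. On the other hand G contains the 5-clique {a, d, e, g, j}. A clique must lie in a single bag of any decomposition, so no decomposition can have width below 4. Combining the bounds, tw(G) = 4.

Treewidth 4.
One optimal decomposition is:
Bags: B1 = {a, d, e, f, g}  B2 = {a, c, d, f, g}  B3 = {a, d, e, f, h}  B4 = {a, d, e, f, i}  B5 = {a, d, e, g, j}  B6 = {a, b, d, g, j}
Tree: B1–B2, B1–B3, B3–B4, B1–B5, B5–B6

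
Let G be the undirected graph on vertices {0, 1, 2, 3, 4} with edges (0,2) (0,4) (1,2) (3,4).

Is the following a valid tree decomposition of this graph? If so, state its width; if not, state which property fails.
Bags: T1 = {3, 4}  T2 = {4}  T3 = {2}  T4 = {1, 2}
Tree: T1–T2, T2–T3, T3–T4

No — vertex 0 appears in no bag.

A tree decomposition must satisfy three properties: every vertex lies in some bag; for every edge, both endpoints lie together in some bag; and for every vertex, the bags containing it form a connected subtree. Here vertex 0 appears in no bag, so the decomposition is invalid.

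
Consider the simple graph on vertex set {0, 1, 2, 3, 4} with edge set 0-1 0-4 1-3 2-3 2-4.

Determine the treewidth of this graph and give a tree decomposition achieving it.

Each bag holds 3 vertices, so the decomposition has width 2, which upper-bounds the treewidth. The edges 0–1–3–2–4–0 form a cycle, so G is not a tree and its treewidth is at least 2. Hence tw(G) = 2 exactly.

Treewidth 2.
Bags: B1 = {0, 1, 3}  B2 = {0, 2, 3}  B3 = {0, 2, 4}
Tree: B1–B2, B2–B3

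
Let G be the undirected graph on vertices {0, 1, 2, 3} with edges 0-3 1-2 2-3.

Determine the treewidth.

1

A width-1 tree decomposition is:
Bags: B1 = {1, 2}  B2 = {2, 3}  B3 = {0, 3}
Tree: B1–B2, B2–B3
Each bag holds 2 vertices, so the decomposition has width 1, which upper-bounds the treewidth. G has an edge, so its treewidth is at least 1. Hence tw(G) = 1 exactly.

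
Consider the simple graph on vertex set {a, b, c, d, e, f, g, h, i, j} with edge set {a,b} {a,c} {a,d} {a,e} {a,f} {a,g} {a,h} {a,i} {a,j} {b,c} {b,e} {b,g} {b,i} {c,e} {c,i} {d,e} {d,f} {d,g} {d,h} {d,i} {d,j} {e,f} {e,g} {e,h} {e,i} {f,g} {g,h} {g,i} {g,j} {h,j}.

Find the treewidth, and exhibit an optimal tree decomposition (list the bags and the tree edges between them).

Every bag has size at most 5, so the width is 5 − 1 = 4 and tw(G) ≤ 4. For the lower bound, the 5 vertices {a, d, g, h, j} are pairwise adjacent, and any tree decomposition puts a clique entirely inside one bag — forcing width ≥ 4. Therefore the treewidth is 4.

Treewidth 4.
One optimal decomposition is:
Bags: B1 = {a, d, e, g, h}  B2 = {a, d, e, g, i}  B3 = {a, b, e, g, i}  B4 = {a, d, e, f, g}  B5 = {a, d, g, h, j}  B6 = {a, b, c, e, i}
Tree: B1–B2, B2–B3, B1–B4, B1–B5, B3–B6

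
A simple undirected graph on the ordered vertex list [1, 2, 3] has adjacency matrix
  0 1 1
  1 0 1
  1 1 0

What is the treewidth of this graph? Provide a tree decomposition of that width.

With just one bag of size 3, the width is 3 − 1 = 2, so tw(G) ≤ 2. On the other hand G contains the 3-clique {1, 2, 3}. A clique must lie in a single bag of any decomposition, so no decomposition can have width below 2. Therefore the treewidth is 2.

Treewidth 2.
One such decomposition:
Bags: B1 = {1, 2, 3}
Tree: (single bag)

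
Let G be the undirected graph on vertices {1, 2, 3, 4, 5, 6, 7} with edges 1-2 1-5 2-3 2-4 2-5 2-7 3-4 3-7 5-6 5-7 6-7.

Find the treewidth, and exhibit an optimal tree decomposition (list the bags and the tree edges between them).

Treewidth 2.
One such decomposition:
Bags: B1 = {2, 3, 7}  B2 = {2, 3, 4}  B3 = {2, 5, 7}  B4 = {1, 2, 5}  B5 = {5, 6, 7}
Tree: B1–B2, B1–B3, B3–B4, B3–B5

Every bag has size at most 3, so the width is 3 − 1 = 2 and tw(G) ≤ 2. For the lower bound, the 3 vertices {1, 2, 5} are pairwise adjacent, and any tree decomposition puts a clique entirely inside one bag — forcing width ≥ 2. Hence tw(G) = 2 exactly.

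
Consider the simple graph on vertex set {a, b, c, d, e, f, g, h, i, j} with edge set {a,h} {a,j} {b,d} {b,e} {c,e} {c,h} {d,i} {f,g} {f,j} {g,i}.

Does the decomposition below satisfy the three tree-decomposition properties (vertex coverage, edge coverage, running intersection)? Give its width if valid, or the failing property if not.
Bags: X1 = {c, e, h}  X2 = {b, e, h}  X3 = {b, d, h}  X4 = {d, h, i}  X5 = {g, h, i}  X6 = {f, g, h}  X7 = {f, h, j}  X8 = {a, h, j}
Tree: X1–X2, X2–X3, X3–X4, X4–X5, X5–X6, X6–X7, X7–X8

Yes; width 2.

Checking the three conditions: (i) the bags cover all of {a, b, c, d, e, f, g, h, i, j}; (ii) for each edge, some bag contains both endpoints; (iii) the bags containing any fixed vertex form a subtree. All hold, so the decomposition is valid with width 3 − 1 = 2.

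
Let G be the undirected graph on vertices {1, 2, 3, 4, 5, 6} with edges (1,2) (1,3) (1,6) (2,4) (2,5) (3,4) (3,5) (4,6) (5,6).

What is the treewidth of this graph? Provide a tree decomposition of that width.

Treewidth 3.
Bags: B1 = {1, 2, 4, 5}  B2 = {1, 4, 5, 6}  B3 = {1, 3, 4, 5}
Tree: B1–B2, B2–B3

Each bag holds 4 vertices, so the decomposition has width 3, which upper-bounds the treewidth. For the lower bound: the 4 vertex sets {1,2}, {5,6}, {4}, {3} are disjoint, each induces a connected subgraph, and every pair is joined by at least one edge of G. Contracting each set to a single vertex therefore yields K_{4} as a minor, and since treewidth is minor-monotone, tw(G) ≥ tw(K_{4}) = 3. The upper and lower bounds meet at 3, so that is the treewidth.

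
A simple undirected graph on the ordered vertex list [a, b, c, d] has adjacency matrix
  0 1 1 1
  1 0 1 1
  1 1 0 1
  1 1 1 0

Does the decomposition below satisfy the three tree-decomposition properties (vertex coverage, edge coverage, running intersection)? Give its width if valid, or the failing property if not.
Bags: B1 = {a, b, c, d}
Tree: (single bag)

Checking the three conditions: (i) the bags cover all of {a, b, c, d}; (ii) for each edge, some bag contains both endpoints; (iii) the bags containing any fixed vertex form a subtree. All hold, so the decomposition is valid with width 4 − 1 = 3.

Yes; width 3.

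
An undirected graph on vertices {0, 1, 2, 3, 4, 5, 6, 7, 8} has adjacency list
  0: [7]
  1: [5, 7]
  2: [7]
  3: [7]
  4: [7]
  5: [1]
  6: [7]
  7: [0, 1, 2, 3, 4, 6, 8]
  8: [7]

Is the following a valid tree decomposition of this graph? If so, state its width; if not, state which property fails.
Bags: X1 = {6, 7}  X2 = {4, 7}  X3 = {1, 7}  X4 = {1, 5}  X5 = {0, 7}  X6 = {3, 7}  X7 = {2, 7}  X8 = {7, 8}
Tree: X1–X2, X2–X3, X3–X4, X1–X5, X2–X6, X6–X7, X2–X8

Every vertex of G appears in some bag (union = {0, 1, 2, 3, 4, 5, 6, 7, 8}); every edge is covered by a bag; and for each vertex v the set of bags containing v is connected in the bag tree. The decomposition is therefore valid. The largest bag has 2 vertices, so the width is 1.

Yes; width 1.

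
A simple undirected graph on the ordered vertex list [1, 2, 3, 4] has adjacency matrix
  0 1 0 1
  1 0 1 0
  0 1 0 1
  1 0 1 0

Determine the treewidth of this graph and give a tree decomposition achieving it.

Each bag holds 3 vertices, so the decomposition has width 2, which upper-bounds the treewidth. Since 2–3–4–1–2 is a cycle in G, G is not acyclic. Forests are exactly the graphs of treewidth ≤ 1, so tw(G) ≥ 2. Therefore the treewidth is 2.

Treewidth 2.
One such decomposition:
Bags: B1 = {2, 3, 4}  B2 = {1, 2, 4}
Tree: B1–B2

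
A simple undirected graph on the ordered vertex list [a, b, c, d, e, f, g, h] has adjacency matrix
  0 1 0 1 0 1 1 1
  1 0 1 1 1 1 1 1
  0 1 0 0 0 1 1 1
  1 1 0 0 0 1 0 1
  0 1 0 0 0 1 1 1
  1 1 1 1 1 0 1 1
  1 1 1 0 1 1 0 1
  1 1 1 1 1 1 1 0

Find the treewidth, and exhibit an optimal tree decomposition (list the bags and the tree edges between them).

Every bag has size at most 5, so the width is 5 − 1 = 4 and tw(G) ≤ 4. On the other hand G contains the 5-clique {a, b, d, f, h}. A clique must lie in a single bag of any decomposition, so no decomposition can have width below 4. The upper and lower bounds meet at 4, so that is the treewidth.

Treewidth 4.
Bags: B1 = {a, b, d, f, h}  B2 = {a, b, f, g, h}  B3 = {b, e, f, g, h}  B4 = {b, c, f, g, h}
Tree: B1–B2, B2–B3, B2–B4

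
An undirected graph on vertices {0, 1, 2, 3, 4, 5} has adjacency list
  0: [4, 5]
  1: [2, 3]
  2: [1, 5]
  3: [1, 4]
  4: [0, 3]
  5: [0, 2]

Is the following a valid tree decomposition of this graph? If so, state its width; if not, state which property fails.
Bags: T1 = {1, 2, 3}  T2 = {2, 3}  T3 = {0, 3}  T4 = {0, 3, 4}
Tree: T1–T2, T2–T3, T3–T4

A tree decomposition must satisfy three properties: every vertex lies in some bag; for every edge, both endpoints lie together in some bag; and for every vertex, the bags containing it form a connected subtree. Here vertex 5 appears in no bag, so the decomposition is invalid.

No — vertex 5 appears in no bag.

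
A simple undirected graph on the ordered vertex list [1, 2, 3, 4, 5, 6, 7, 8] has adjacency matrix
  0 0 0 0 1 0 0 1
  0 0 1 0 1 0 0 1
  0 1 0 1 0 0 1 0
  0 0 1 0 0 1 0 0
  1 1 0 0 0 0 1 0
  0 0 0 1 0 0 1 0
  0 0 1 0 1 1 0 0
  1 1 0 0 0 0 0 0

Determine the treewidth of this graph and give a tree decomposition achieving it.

Treewidth 2.
Bags: B1 = {4, 6, 7}  B2 = {3, 4, 7}  B3 = {3, 5, 7}  B4 = {2, 3, 5}  B5 = {1, 2, 5}  B6 = {1, 2, 8}
Tree: B1–B2, B2–B3, B3–B4, B4–B5, B5–B6

Each bag holds 3 vertices, so the decomposition has width 2, which upper-bounds the treewidth. For the lower bound, G contains the cycle 6–4–3–7–6, so G is not a forest; only forests have treewidth ≤ 1, hence tw(G) ≥ 2. Therefore the treewidth is 2.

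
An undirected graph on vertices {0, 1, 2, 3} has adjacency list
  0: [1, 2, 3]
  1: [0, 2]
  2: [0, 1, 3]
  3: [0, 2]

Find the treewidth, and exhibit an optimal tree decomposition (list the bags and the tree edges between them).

Treewidth 2.
One optimal decomposition is:
Bags: B1 = {0, 2, 3}  B2 = {0, 1, 2}
Tree: B1–B2

Each bag holds 3 vertices, so the decomposition has width 2, which upper-bounds the treewidth. For the lower bound, the 3 vertices {0, 1, 2} are pairwise adjacent, and any tree decomposition puts a clique entirely inside one bag — forcing width ≥ 2. Combining the bounds, tw(G) = 2.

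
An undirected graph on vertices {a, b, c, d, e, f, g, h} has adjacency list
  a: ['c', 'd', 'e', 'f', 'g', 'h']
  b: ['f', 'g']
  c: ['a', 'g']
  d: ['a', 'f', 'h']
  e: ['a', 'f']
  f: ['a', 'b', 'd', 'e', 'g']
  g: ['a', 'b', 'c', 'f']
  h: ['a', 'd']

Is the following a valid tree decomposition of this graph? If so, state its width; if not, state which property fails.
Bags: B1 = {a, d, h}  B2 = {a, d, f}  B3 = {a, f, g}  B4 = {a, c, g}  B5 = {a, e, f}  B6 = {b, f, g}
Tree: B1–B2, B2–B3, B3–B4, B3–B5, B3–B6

Yes; width 2.

Every vertex of G appears in some bag (union = {a, b, c, d, e, f, g, h}); every edge is covered by a bag; and for each vertex v the set of bags containing v is connected in the bag tree. The decomposition is therefore valid. The largest bag has 3 vertices, so the width is 2.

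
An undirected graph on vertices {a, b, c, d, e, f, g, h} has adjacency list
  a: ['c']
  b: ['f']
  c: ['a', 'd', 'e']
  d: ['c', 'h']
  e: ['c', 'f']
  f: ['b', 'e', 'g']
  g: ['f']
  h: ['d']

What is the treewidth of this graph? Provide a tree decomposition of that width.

Every bag has size at most 2, so the width is 2 − 1 = 1 and tw(G) ≤ 1. Any graph with an edge has treewidth ≥ 1, and G has the edge e–c. Hence tw(G) = 1 exactly.

Treewidth 1.
One such decomposition:
Bags: B1 = {c, e}  B2 = {e, f}  B3 = {c, d}  B4 = {f, g}  B5 = {b, f}  B6 = {a, c}  B7 = {d, h}
Tree: B1–B2, B1–B3, B2–B4, B2–B5, B3–B6, B3–B7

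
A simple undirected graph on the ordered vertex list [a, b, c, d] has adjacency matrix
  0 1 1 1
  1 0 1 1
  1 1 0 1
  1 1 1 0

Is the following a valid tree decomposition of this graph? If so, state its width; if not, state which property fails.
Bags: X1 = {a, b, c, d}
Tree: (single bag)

Yes; width 3.

Vertex coverage: the bags together contain {a, b, c, d}, the full vertex set. Edge coverage: each edge of G has both endpoints in at least one bag. Running intersection: for every vertex, the bags containing it form a connected subtree. All three properties hold, so this is a valid tree decomposition of width max|bag| − 1 = 3, and hence tw(G) ≤ 3.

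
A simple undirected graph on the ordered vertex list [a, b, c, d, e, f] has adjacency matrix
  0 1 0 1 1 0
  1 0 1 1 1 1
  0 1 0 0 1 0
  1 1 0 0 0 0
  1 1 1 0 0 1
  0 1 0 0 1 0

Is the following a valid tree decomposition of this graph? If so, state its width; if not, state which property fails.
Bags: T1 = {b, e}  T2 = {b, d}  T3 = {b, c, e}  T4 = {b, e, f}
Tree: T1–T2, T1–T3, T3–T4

No — vertex a appears in no bag.

A tree decomposition must satisfy three properties: every vertex lies in some bag; for every edge, both endpoints lie together in some bag; and for every vertex, the bags containing it form a connected subtree. Here vertex a appears in no bag, so the decomposition is invalid.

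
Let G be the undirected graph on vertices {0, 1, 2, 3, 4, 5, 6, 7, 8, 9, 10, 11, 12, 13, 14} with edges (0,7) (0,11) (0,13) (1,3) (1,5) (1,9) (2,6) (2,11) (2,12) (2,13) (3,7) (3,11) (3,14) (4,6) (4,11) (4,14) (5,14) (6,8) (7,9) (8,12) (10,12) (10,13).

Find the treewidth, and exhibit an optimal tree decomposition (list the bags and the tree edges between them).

The largest bag has 4 vertices, giving width 3; this decomposition certifies tw(G) ≤ 3. For the lower bound: the 4 vertex sets {8,10,12}, {6}, {2}, {0,4,11,13} are disjoint, each induces a connected subgraph, and every pair is joined by at least one edge of G. Contracting each set to a single vertex therefore yields K_{4} as a minor, and since treewidth is minor-monotone, tw(G) ≥ tw(K_{4}) = 3. Therefore the treewidth is 3.

Treewidth 3.
Bags: B1 = {6, 8, 10, 12}  B2 = {2, 6, 10, 12}  B3 = {2, 6, 10, 13}  B4 = {2, 4, 6, 13}  B5 = {2, 4, 11, 13}  B6 = {0, 4, 11, 13}  B7 = {0, 4, 11, 14}  B8 = {0, 3, 11, 14}  B9 = {0, 3, 7, 14}  B10 = {3, 5, 7, 14}  B11 = {1, 3, 5, 7}  B12 = {1, 5, 7, 9}
Tree: B1–B2, B2–B3, B3–B4, B4–B5, B5–B6, B6–B7, B7–B8, B8–B9, B9–B10, B10–B11, B11–B12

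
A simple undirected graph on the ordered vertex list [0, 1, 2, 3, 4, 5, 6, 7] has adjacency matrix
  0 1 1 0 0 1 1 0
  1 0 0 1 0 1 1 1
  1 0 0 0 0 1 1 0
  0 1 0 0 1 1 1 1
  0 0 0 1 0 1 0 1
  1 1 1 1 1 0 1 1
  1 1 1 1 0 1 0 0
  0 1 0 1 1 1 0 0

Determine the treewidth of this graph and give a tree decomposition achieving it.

Treewidth 3.
One such decomposition:
Bags: B1 = {0, 1, 5, 6}  B2 = {0, 2, 5, 6}  B3 = {1, 3, 5, 6}  B4 = {1, 3, 5, 7}  B5 = {3, 4, 5, 7}
Tree: B1–B2, B1–B3, B3–B4, B4–B5

Each bag holds 4 vertices, so the decomposition has width 3, which upper-bounds the treewidth. Conversely, {0, 1, 5, 6} is a clique of size 4, and the vertices of any clique must share a bag in every tree decomposition; so some bag has ≥ 4 vertices and tw(G) ≥ 3. The upper and lower bounds meet at 3, so that is the treewidth.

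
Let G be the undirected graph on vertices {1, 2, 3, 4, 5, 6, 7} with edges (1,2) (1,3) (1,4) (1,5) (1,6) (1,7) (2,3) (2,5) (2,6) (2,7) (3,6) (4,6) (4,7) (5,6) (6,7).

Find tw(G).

3

A width-3 tree decomposition is:
Bags: B1 = {1, 2, 6, 7}  B2 = {1, 2, 3, 6}  B3 = {1, 2, 5, 6}  B4 = {1, 4, 6, 7}
Tree: B1–B2, B1–B3, B1–B4
The largest bag has 4 vertices, giving width 3; this decomposition certifies tw(G) ≤ 3. For the lower bound, the 4 vertices {1, 2, 3, 6} are pairwise adjacent, and any tree decomposition puts a clique entirely inside one bag — forcing width ≥ 3. Combining the bounds, tw(G) = 3.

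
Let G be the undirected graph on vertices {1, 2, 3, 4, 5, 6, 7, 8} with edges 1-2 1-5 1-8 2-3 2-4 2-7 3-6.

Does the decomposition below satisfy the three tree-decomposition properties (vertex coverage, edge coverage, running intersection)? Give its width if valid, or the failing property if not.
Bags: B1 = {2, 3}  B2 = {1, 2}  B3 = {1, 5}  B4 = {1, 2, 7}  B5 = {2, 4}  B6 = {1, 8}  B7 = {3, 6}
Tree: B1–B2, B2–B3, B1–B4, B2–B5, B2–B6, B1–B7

A tree decomposition must satisfy three properties: every vertex lies in some bag; for every edge, both endpoints lie together in some bag; and for every vertex, the bags containing it form a connected subtree. Here bags containing vertex 1 are not connected in the tree, so the decomposition is invalid.

No — bags containing vertex 1 are not connected in the tree.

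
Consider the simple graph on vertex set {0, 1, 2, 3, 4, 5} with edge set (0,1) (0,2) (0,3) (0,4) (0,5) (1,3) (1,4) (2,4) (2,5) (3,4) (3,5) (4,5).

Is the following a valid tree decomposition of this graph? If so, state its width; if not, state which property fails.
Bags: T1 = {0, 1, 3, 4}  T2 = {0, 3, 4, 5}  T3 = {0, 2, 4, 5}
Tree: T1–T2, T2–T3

Yes; width 3.

Checking the three conditions: (i) the bags cover all of {0, 1, 2, 3, 4, 5}; (ii) for each edge, some bag contains both endpoints; (iii) the bags containing any fixed vertex form a subtree. All hold, so the decomposition is valid with width 4 − 1 = 3.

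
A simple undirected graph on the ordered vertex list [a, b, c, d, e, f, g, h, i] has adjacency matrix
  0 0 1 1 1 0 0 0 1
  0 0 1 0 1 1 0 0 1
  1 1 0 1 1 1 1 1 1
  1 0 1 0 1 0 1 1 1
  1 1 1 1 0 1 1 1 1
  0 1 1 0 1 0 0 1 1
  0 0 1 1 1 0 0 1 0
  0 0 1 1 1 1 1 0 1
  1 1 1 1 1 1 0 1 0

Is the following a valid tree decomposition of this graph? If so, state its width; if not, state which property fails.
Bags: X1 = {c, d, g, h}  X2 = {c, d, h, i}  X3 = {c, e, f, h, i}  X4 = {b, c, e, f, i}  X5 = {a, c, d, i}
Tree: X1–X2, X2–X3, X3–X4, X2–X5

No — edge (e,d) lies in no bag.

A tree decomposition must satisfy three properties: every vertex lies in some bag; for every edge, both endpoints lie together in some bag; and for every vertex, the bags containing it form a connected subtree. Here edge (e,d) lies in no bag, so the decomposition is invalid.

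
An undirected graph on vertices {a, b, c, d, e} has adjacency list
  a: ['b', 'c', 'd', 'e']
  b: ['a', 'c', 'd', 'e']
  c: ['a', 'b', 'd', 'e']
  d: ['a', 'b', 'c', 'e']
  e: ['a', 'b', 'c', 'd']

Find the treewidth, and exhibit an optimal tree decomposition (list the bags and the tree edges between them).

Treewidth 4.
Bags: B1 = {a, b, c, d, e}
Tree: (single bag)

With just one bag of size 5, the width is 5 − 1 = 4, so tw(G) ≤ 4. On the other hand G contains the 5-clique {a, b, c, d, e}. A clique must lie in a single bag of any decomposition, so no decomposition can have width below 4. Combining the bounds, tw(G) = 4.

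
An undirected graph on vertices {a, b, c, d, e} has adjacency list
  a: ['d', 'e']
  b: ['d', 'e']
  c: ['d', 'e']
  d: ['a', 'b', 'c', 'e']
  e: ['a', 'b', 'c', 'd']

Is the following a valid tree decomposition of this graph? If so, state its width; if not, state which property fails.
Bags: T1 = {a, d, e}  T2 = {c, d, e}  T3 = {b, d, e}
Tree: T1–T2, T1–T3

Checking the three conditions: (i) the bags cover all of {a, b, c, d, e}; (ii) for each edge, some bag contains both endpoints; (iii) the bags containing any fixed vertex form a subtree. All hold, so the decomposition is valid with width 3 − 1 = 2.

Yes; width 2.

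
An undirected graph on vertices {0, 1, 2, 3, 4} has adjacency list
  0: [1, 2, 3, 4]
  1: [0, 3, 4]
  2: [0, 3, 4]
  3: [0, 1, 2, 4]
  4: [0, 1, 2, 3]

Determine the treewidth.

A width-3 tree decomposition is:
Bags: B1 = {0, 1, 3, 4}  B2 = {0, 2, 3, 4}
Tree: B1–B2
The largest bag has 4 vertices, giving width 3; this decomposition certifies tw(G) ≤ 3. For the lower bound, the 4 vertices {0, 1, 3, 4} are pairwise adjacent, and any tree decomposition puts a clique entirely inside one bag — forcing width ≥ 3. The upper and lower bounds meet at 3, so that is the treewidth.

3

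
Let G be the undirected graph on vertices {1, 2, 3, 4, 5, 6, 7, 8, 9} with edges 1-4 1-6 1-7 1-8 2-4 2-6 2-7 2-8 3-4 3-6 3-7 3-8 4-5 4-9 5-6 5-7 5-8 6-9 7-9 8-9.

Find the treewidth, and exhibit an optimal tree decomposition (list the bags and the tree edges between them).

The largest bag has 5 vertices, giving width 4; this decomposition certifies tw(G) ≤ 4. For the lower bound: the 5 vertex sets {2,4}, {3,8}, {1,6}, {7}, {9} are disjoint, each induces a connected subgraph, and every pair is joined by at least one edge of G. Contracting each set to a single vertex therefore yields K_{5} as a minor, and since treewidth is minor-monotone, tw(G) ≥ tw(K_{5}) = 4. Hence tw(G) = 4 exactly.

Treewidth 4.
One such decomposition:
Bags: B1 = {2, 4, 6, 7, 8}  B2 = {3, 4, 6, 7, 8}  B3 = {1, 4, 6, 7, 8}  B4 = {4, 6, 7, 8, 9}  B5 = {4, 5, 6, 7, 8}
Tree: B1–B2, B2–B3, B3–B4, B4–B5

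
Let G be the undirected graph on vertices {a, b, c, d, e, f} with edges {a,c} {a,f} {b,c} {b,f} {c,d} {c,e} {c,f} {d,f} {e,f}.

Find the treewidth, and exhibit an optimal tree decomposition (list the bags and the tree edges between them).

Every bag has size at most 3, so the width is 3 − 1 = 2 and tw(G) ≤ 2. Conversely, {c, d, f} is a clique of size 3, and the vertices of any clique must share a bag in every tree decomposition; so some bag has ≥ 3 vertices and tw(G) ≥ 2. Therefore the treewidth is 2.

Treewidth 2.
Bags: B1 = {c, d, f}  B2 = {b, c, f}  B3 = {a, c, f}  B4 = {c, e, f}
Tree: B1–B2, B1–B3, B1–B4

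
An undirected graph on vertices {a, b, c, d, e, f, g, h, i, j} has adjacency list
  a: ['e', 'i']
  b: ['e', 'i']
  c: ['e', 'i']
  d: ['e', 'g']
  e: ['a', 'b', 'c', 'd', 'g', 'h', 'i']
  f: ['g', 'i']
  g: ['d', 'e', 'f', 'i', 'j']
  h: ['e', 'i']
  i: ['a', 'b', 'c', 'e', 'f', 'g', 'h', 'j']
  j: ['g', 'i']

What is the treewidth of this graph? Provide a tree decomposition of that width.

Every bag has size at most 3, so the width is 3 − 1 = 2 and tw(G) ≤ 2. On the other hand G contains the 3-clique {d, e, g}. A clique must lie in a single bag of any decomposition, so no decomposition can have width below 2. The upper and lower bounds meet at 2, so that is the treewidth.

Treewidth 2.
Bags: B1 = {c, e, i}  B2 = {e, h, i}  B3 = {e, g, i}  B4 = {b, e, i}  B5 = {a, e, i}  B6 = {g, i, j}  B7 = {f, g, i}  B8 = {d, e, g}
Tree: B1–B2, B1–B3, B2–B4, B3–B5, B3–B6, B6–B7, B3–B8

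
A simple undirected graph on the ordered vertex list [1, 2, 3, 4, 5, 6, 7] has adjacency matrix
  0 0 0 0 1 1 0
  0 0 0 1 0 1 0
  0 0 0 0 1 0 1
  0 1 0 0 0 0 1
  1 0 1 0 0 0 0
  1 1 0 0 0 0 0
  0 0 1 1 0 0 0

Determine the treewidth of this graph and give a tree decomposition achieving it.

Treewidth 2.
Bags: B1 = {3, 4, 7}  B2 = {2, 3, 4}  B3 = {2, 3, 6}  B4 = {1, 3, 6}  B5 = {1, 3, 5}
Tree: B1–B2, B2–B3, B3–B4, B4–B5

The largest bag has 3 vertices, giving width 2; this decomposition certifies tw(G) ≤ 2. The edges 3–7–4–2–6–1–5–3 form a cycle, so G is not a tree and its treewidth is at least 2. Therefore the treewidth is 2.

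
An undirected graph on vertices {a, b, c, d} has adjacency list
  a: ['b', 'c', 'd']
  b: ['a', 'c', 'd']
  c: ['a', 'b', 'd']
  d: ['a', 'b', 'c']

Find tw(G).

3

A width-3 tree decomposition is:
Bags: B1 = {a, b, c, d}
Tree: (single bag)
A single bag containing all 4 vertices is trivially a valid decomposition of width 3. On the other hand G contains the 4-clique {a, b, c, d}. A clique must lie in a single bag of any decomposition, so no decomposition can have width below 3. Hence tw(G) = 3 exactly.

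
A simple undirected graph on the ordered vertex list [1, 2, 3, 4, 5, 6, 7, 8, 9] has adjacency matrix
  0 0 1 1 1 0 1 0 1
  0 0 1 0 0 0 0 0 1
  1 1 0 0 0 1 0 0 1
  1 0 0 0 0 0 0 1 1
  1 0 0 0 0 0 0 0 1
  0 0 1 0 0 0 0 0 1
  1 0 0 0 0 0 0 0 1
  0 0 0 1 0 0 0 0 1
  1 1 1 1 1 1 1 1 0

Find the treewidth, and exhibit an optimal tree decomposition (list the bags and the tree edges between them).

Each bag holds 3 vertices, so the decomposition has width 2, which upper-bounds the treewidth. For the lower bound, the 3 vertices {4, 8, 9} are pairwise adjacent, and any tree decomposition puts a clique entirely inside one bag — forcing width ≥ 2. Combining the bounds, tw(G) = 2.

Treewidth 2.
One such decomposition:
Bags: B1 = {4, 8, 9}  B2 = {1, 4, 9}  B3 = {1, 3, 9}  B4 = {3, 6, 9}  B5 = {2, 3, 9}  B6 = {1, 7, 9}  B7 = {1, 5, 9}
Tree: B1–B2, B2–B3, B3–B4, B4–B5, B3–B6, B2–B7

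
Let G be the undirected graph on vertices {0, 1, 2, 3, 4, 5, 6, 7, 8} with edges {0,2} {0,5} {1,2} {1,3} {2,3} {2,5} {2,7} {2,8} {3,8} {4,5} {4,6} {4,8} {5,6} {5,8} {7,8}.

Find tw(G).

2

A width-2 tree decomposition is:
Bags: B1 = {2, 7, 8}  B2 = {2, 5, 8}  B3 = {4, 5, 8}  B4 = {0, 2, 5}  B5 = {2, 3, 8}  B6 = {4, 5, 6}  B7 = {1, 2, 3}
Tree: B1–B2, B2–B3, B2–B4, B2–B5, B3–B6, B5–B7
Each bag holds 3 vertices, so the decomposition has width 2, which upper-bounds the treewidth. For the lower bound, the 3 vertices {0, 2, 5} are pairwise adjacent, and any tree decomposition puts a clique entirely inside one bag — forcing width ≥ 2. The upper and lower bounds meet at 2, so that is the treewidth.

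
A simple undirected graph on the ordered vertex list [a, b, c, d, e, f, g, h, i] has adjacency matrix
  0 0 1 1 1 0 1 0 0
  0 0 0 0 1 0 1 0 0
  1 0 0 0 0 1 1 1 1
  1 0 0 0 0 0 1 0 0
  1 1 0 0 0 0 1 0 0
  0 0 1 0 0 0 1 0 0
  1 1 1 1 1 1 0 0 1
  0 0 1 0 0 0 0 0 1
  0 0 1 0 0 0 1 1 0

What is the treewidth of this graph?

A width-2 tree decomposition is:
Bags: B1 = {a, c, g}  B2 = {c, g, i}  B3 = {c, h, i}  B4 = {a, d, g}  B5 = {c, f, g}  B6 = {a, e, g}  B7 = {b, e, g}
Tree: B1–B2, B2–B3, B1–B4, B2–B5, B1–B6, B6–B7
The largest bag has 3 vertices, giving width 2; this decomposition certifies tw(G) ≤ 2. For the lower bound, the 3 vertices {a, d, g} are pairwise adjacent, and any tree decomposition puts a clique entirely inside one bag — forcing width ≥ 2. Hence tw(G) = 2 exactly.

2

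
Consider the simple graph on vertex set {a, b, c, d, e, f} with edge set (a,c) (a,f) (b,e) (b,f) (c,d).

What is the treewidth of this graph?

1

A width-1 tree decomposition is:
Bags: B1 = {c, d}  B2 = {a, c}  B3 = {a, f}  B4 = {b, f}  B5 = {b, e}
Tree: B1–B2, B2–B3, B3–B4, B4–B5
Each bag holds 2 vertices, so the decomposition has width 1, which upper-bounds the treewidth. G has an edge, so its treewidth is at least 1. Therefore the treewidth is 1.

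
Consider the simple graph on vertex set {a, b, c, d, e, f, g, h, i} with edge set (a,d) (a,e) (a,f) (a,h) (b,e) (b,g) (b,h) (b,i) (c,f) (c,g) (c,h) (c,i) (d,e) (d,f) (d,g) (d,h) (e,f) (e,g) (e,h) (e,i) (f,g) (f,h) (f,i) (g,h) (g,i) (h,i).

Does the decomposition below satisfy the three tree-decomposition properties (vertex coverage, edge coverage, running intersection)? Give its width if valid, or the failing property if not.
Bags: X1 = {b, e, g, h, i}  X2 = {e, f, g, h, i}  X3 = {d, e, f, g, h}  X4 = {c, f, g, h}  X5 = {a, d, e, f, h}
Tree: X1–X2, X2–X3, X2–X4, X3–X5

A tree decomposition must satisfy three properties: every vertex lies in some bag; for every edge, both endpoints lie together in some bag; and for every vertex, the bags containing it form a connected subtree. Here edge (i,c) lies in no bag, so the decomposition is invalid.

No — edge (i,c) lies in no bag.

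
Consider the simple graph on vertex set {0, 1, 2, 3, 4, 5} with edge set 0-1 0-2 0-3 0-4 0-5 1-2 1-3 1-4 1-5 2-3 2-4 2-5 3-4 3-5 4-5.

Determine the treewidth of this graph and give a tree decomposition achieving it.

Treewidth 5.
One optimal decomposition is:
Bags: B1 = {0, 1, 2, 3, 4, 5}
Tree: (single bag)

With just one bag of size 6, the width is 6 − 1 = 5, so tw(G) ≤ 5. On the other hand G contains the 6-clique {0, 1, 2, 3, 4, 5}. A clique must lie in a single bag of any decomposition, so no decomposition can have width below 5. Combining the bounds, tw(G) = 5.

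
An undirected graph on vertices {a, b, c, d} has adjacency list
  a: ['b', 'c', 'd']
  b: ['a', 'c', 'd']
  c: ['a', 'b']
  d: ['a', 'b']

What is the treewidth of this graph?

2

A width-2 tree decomposition is:
Bags: B1 = {a, b, d}  B2 = {a, b, c}
Tree: B1–B2
Every bag has size at most 3, so the width is 3 − 1 = 2 and tw(G) ≤ 2. Conversely, {a, b, d} is a clique of size 3, and the vertices of any clique must share a bag in every tree decomposition; so some bag has ≥ 3 vertices and tw(G) ≥ 2. Therefore the treewidth is 2.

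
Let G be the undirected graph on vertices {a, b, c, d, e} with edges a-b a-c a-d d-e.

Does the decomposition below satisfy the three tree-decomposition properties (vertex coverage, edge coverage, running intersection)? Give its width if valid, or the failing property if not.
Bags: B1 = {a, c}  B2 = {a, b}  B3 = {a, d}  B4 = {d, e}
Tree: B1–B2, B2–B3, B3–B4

Yes; width 1.

Vertex coverage: the bags together contain {a, b, c, d, e}, the full vertex set. Edge coverage: each edge of G has both endpoints in at least one bag. Running intersection: for every vertex, the bags containing it form a connected subtree. All three properties hold, so this is a valid tree decomposition of width max|bag| − 1 = 1, and hence tw(G) ≤ 1.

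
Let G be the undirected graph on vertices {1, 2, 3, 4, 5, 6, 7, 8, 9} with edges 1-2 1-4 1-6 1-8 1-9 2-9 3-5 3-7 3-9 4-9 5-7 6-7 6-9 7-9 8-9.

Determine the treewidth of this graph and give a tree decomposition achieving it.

Treewidth 2.
Bags: B1 = {6, 7, 9}  B2 = {1, 6, 9}  B3 = {1, 2, 9}  B4 = {3, 7, 9}  B5 = {3, 5, 7}  B6 = {1, 4, 9}  B7 = {1, 8, 9}
Tree: B1–B2, B2–B3, B1–B4, B4–B5, B2–B6, B2–B7

Every bag has size at most 3, so the width is 3 − 1 = 2 and tw(G) ≤ 2. Conversely, {1, 8, 9} is a clique of size 3, and the vertices of any clique must share a bag in every tree decomposition; so some bag has ≥ 3 vertices and tw(G) ≥ 2. Hence tw(G) = 2 exactly.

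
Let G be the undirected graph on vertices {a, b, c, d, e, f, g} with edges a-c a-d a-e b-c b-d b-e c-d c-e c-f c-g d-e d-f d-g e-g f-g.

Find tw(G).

A width-3 tree decomposition is:
Bags: B1 = {c, d, e, g}  B2 = {b, c, d, e}  B3 = {a, c, d, e}  B4 = {c, d, f, g}
Tree: B1–B2, B2–B3, B1–B4
The largest bag has 4 vertices, giving width 3; this decomposition certifies tw(G) ≤ 3. Conversely, {c, d, e, g} is a clique of size 4, and the vertices of any clique must share a bag in every tree decomposition; so some bag has ≥ 4 vertices and tw(G) ≥ 3. The upper and lower bounds meet at 3, so that is the treewidth.

3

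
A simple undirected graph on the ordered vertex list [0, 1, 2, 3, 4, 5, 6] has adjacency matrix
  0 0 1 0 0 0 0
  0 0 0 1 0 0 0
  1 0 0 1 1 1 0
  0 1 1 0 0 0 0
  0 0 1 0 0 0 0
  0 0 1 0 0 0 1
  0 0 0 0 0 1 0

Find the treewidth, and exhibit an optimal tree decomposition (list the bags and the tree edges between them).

Treewidth 1.
One such decomposition:
Bags: B1 = {0, 2}  B2 = {2, 3}  B3 = {2, 5}  B4 = {5, 6}  B5 = {1, 3}  B6 = {2, 4}
Tree: B1–B2, B1–B3, B3–B4, B2–B5, B3–B6

Every bag has size at most 2, so the width is 2 − 1 = 1 and tw(G) ≤ 1. G has an edge, so its treewidth is at least 1. Hence tw(G) = 1 exactly.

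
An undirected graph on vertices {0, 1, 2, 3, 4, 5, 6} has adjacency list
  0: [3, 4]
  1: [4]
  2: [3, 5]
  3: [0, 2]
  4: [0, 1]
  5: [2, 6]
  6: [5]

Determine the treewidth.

1

A width-1 tree decomposition is:
Bags: B1 = {5, 6}  B2 = {2, 5}  B3 = {2, 3}  B4 = {0, 3}  B5 = {0, 4}  B6 = {1, 4}
Tree: B1–B2, B2–B3, B3–B4, B4–B5, B5–B6
Each bag holds 2 vertices, so the decomposition has width 1, which upper-bounds the treewidth. G has an edge, so its treewidth is at least 1. Hence tw(G) = 1 exactly.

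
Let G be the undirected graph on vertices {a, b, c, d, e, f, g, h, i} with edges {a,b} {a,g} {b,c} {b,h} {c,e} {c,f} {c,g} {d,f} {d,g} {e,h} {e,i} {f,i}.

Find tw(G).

A width-3 tree decomposition is:
Bags: B1 = {a, b, d, g}  B2 = {b, c, d, g}  B3 = {b, c, d, f}  B4 = {b, c, f, h}  B5 = {c, e, f, h}  B6 = {e, f, h, i}
Tree: B1–B2, B2–B3, B3–B4, B4–B5, B5–B6
Each bag holds 4 vertices, so the decomposition has width 3, which upper-bounds the treewidth. For the lower bound: the 4 vertex sets {a,d,g}, {b}, {c}, {e,f,h,i} are disjoint, each induces a connected subgraph, and every pair is joined by at least one edge of G. Contracting each set to a single vertex therefore yields K_{4} as a minor, and since treewidth is minor-monotone, tw(G) ≥ tw(K_{4}) = 3. Therefore the treewidth is 3.

3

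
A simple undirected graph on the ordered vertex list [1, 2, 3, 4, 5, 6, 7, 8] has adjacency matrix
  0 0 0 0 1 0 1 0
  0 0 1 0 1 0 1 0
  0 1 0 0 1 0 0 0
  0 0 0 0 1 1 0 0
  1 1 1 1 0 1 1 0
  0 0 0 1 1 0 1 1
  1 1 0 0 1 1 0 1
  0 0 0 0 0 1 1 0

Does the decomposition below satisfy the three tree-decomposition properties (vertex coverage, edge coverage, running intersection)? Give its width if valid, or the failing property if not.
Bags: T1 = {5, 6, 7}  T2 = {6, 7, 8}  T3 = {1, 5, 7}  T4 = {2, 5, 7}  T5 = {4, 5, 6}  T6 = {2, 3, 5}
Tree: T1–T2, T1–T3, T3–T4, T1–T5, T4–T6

Yes; width 2.

Vertex coverage: the bags together contain {1, 2, 3, 4, 5, 6, 7, 8}, the full vertex set. Edge coverage: each edge of G has both endpoints in at least one bag. Running intersection: for every vertex, the bags containing it form a connected subtree. All three properties hold, so this is a valid tree decomposition of width max|bag| − 1 = 2, and hence tw(G) ≤ 2.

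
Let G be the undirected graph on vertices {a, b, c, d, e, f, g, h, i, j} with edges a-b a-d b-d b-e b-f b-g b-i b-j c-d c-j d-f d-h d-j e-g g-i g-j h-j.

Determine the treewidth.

2

A width-2 tree decomposition is:
Bags: B1 = {c, d, j}  B2 = {b, d, j}  B3 = {b, g, j}  B4 = {d, h, j}  B5 = {b, e, g}  B6 = {b, g, i}  B7 = {b, d, f}  B8 = {a, b, d}
Tree: B1–B2, B2–B3, B2–B4, B3–B5, B3–B6, B2–B7, B2–B8
The largest bag has 3 vertices, giving width 2; this decomposition certifies tw(G) ≤ 2. On the other hand G contains the 3-clique {d, h, j}. A clique must lie in a single bag of any decomposition, so no decomposition can have width below 2. Combining the bounds, tw(G) = 2.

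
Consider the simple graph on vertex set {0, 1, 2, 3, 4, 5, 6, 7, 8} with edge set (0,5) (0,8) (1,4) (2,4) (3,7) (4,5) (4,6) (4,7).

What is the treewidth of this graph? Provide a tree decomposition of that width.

Each bag holds 2 vertices, so the decomposition has width 1, which upper-bounds the treewidth. G has an edge, so its treewidth is at least 1. Hence tw(G) = 1 exactly.

Treewidth 1.
One such decomposition:
Bags: B1 = {2, 4}  B2 = {4, 5}  B3 = {4, 7}  B4 = {0, 5}  B5 = {0, 8}  B6 = {4, 6}  B7 = {3, 7}  B8 = {1, 4}
Tree: B1–B2, B2–B3, B2–B4, B4–B5, B2–B6, B3–B7, B3–B8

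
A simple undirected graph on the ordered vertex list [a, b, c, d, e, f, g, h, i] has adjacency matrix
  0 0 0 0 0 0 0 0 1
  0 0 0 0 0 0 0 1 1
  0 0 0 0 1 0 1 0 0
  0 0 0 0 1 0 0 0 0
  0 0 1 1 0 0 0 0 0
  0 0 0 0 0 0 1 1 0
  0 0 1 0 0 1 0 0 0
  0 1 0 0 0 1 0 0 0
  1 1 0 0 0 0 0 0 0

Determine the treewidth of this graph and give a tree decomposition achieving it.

The largest bag has 2 vertices, giving width 1; this decomposition certifies tw(G) ≤ 1. G has an edge, so its treewidth is at least 1. Combining the bounds, tw(G) = 1.

Treewidth 1.
Bags: B1 = {a, i}  B2 = {b, i}  B3 = {b, h}  B4 = {f, h}  B5 = {f, g}  B6 = {c, g}  B7 = {c, e}  B8 = {d, e}
Tree: B1–B2, B2–B3, B3–B4, B4–B5, B5–B6, B6–B7, B7–B8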